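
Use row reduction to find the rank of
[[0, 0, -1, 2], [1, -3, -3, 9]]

Swap ρ1 and ρ2.
  [ 1  -3  -3  9 ]
  [ 0   0  -1  2 ]
Multiply ρ2 by -1.
  [ 1  -3  -3   9 ]
  [ 0   0   1  -2 ]
Add 3 times ρ2 to ρ1.
  [ 1  -3  0   3 ]
  [ 0   0  1  -2 ]
The reduced form has 2 nonzero rows.

rank = 2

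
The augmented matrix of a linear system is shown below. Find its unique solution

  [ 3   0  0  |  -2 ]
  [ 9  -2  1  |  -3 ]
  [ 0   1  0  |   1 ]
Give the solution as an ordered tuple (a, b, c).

r1 → 1/3·r1
r2 → r2 − 9·r1
r2 → -1/2·r2
r3 → r3 − r2
r3 → 2·r3
r2 → r2 + 1/2·r3
Reading off the last column: a = -2/3, b = 1, c = 5.

(-2/3, 1, 5)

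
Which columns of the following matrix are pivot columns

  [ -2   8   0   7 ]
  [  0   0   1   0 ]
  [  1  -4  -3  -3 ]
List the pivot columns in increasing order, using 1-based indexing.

r1 → -1/2·r1
  [ 1  -4   0  -7/2 ]
  [ 0   0   1     0 ]
  [ 1  -4  -3    -3 ]
r3 → r3 − r1
  [ 1  -4   0  -7/2 ]
  [ 0   0   1     0 ]
  [ 0   0  -3   1/2 ]
r3 → r3 + 3·r2
  [ 1  -4  0  -7/2 ]
  [ 0   0  1     0 ]
  [ 0   0  0   1/2 ]
r3 → 2·r3
  [ 1  -4  0  -7/2 ]
  [ 0   0  1     0 ]
  [ 0   0  0     1 ]
r1 → r1 + 7/2·r3
  [ 1  -4  0  0 ]
  [ 0   0  1  0 ]
  [ 0   0  0  1 ]
Pivot columns are the columns containing a leading 1.

1, 3, 4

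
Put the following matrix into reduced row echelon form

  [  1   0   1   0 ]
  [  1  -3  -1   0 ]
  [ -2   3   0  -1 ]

[[1, 0, 1, 0], [0, 1, 2/3, 0], [0, 0, 0, 1]]

r2 := r2 − r1
r3 := r3 + 2·r1
r2 := -1/3·r2
r3 := r3 − 3·r2
r3 := -1·r3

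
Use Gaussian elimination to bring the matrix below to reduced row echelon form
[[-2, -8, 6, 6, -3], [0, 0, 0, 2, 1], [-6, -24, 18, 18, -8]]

[[1, 4, -3, 0, 0], [0, 0, 0, 1, 0], [0, 0, 0, 0, 1]]

Multiply R1 by -1/2.
  [  1    4  -3  -3  3/2 ]
  [  0    0   0   2    1 ]
  [ -6  -24  18  18   -8 ]
Add 6 times R1 to R3.
  [ 1  4  -3  -3  3/2 ]
  [ 0  0   0   2    1 ]
  [ 0  0   0   0    1 ]
Multiply R2 by 1/2.
  [ 1  4  -3  -3  3/2 ]
  [ 0  0   0   1  1/2 ]
  [ 0  0   0   0    1 ]
Subtract 1/2 times R3 from R2.
  [ 1  4  -3  -3  3/2 ]
  [ 0  0   0   1    0 ]
  [ 0  0   0   0    1 ]
Subtract 3/2 times R3 from R1.
  [ 1  4  -3  -3  0 ]
  [ 0  0   0   1  0 ]
  [ 0  0   0   0  1 ]
Add 3 times R2 to R1.
  [ 1  4  -3  0  0 ]
  [ 0  0   0  1  0 ]
  [ 0  0   0  0  1 ]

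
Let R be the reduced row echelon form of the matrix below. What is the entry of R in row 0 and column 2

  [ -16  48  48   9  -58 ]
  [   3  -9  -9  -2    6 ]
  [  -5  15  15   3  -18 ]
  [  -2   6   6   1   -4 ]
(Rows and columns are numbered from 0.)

R1 ← -1/16·R1
  [  1  -3  -3  -9/16  29/8 ]
  [  3  -9  -9     -2     6 ]
  [ -5  15  15      3   -18 ]
  [ -2   6   6      1    -4 ]
R2 ← R2 − 3·R1
  [  1  -3  -3  -9/16   29/8 ]
  [  0   0   0  -5/16  -39/8 ]
  [ -5  15  15      3    -18 ]
  [ -2   6   6      1     -4 ]
R3 ← R3 + 5·R1
  [  1  -3  -3  -9/16   29/8 ]
  [  0   0   0  -5/16  -39/8 ]
  [  0   0   0   3/16    1/8 ]
  [ -2   6   6      1     -4 ]
R4 ← R4 + 2·R1
  [ 1  -3  -3  -9/16   29/8 ]
  [ 0   0   0  -5/16  -39/8 ]
  [ 0   0   0   3/16    1/8 ]
  [ 0   0   0   -1/8   13/4 ]
R2 ← -16/5·R2
  [ 1  -3  -3  -9/16  29/8 ]
  [ 0   0   0      1  78/5 ]
  [ 0   0   0   3/16   1/8 ]
  [ 0   0   0   -1/8  13/4 ]
R3 ← R3 − 3/16·R2
  [ 1  -3  -3  -9/16   29/8 ]
  [ 0   0   0      1   78/5 ]
  [ 0   0   0      0  -14/5 ]
  [ 0   0   0   -1/8   13/4 ]
R4 ← R4 + 1/8·R2
  [ 1  -3  -3  -9/16   29/8 ]
  [ 0   0   0      1   78/5 ]
  [ 0   0   0      0  -14/5 ]
  [ 0   0   0      0   26/5 ]
R3 ← -5/14·R3
  [ 1  -3  -3  -9/16  29/8 ]
  [ 0   0   0      1  78/5 ]
  [ 0   0   0      0     1 ]
  [ 0   0   0      0  26/5 ]
R4 ← R4 − 26/5·R3
  [ 1  -3  -3  -9/16  29/8 ]
  [ 0   0   0      1  78/5 ]
  [ 0   0   0      0     1 ]
  [ 0   0   0      0     0 ]
R2 ← R2 − 78/5·R3
  [ 1  -3  -3  -9/16  29/8 ]
  [ 0   0   0      1     0 ]
  [ 0   0   0      0     1 ]
  [ 0   0   0      0     0 ]
R1 ← R1 − 29/8·R3
  [ 1  -3  -3  -9/16  0 ]
  [ 0   0   0      1  0 ]
  [ 0   0   0      0  1 ]
  [ 0   0   0      0  0 ]
R1 ← R1 + 9/16·R2
  [ 1  -3  -3  0  0 ]
  [ 0   0   0  1  0 ]
  [ 0   0   0  0  1 ]
  [ 0   0   0  0  0 ]

-3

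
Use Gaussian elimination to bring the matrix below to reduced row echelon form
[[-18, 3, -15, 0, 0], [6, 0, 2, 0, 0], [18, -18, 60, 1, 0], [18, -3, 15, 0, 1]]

R1 -> -1/18·R1
R2 -> R2 − 6·R1
R3 -> R3 − 18·R1
R4 -> R4 − 18·R1
R3 -> R3 + 15·R2
R1 -> R1 + 1/6·R2

[[1, 0, 1/3, 0, 0], [0, 1, -3, 0, 0], [0, 0, 0, 1, 0], [0, 0, 0, 0, 1]]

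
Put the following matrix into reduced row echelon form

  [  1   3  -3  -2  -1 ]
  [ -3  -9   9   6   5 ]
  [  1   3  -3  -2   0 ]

Add 3 times R1 to R2.
  [ 1  3  -3  -2  -1 ]
  [ 0  0   0   0   2 ]
  [ 1  3  -3  -2   0 ]
Subtract R1 from R3.
  [ 1  3  -3  -2  -1 ]
  [ 0  0   0   0   2 ]
  [ 0  0   0   0   1 ]
Multiply R2 by 1/2.
  [ 1  3  -3  -2  -1 ]
  [ 0  0   0   0   1 ]
  [ 0  0   0   0   1 ]
Subtract R2 from R3.
  [ 1  3  -3  -2  -1 ]
  [ 0  0   0   0   1 ]
  [ 0  0   0   0   0 ]
Add R2 to R1.
  [ 1  3  -3  -2  0 ]
  [ 0  0   0   0  1 ]
  [ 0  0   0   0  0 ]

[[1, 3, -3, -2, 0], [0, 0, 0, 0, 1], [0, 0, 0, 0, 0]]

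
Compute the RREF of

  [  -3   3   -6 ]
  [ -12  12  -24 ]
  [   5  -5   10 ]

r1 ← -1/3·r1
  [   1  -1    2 ]
  [ -12  12  -24 ]
  [   5  -5   10 ]
r2 ← r2 + 12·r1
  [ 1  -1   2 ]
  [ 0   0   0 ]
  [ 5  -5  10 ]
r3 ← r3 − 5·r1
  [ 1  -1  2 ]
  [ 0   0  0 ]
  [ 0   0  0 ]

[[1, -1, 2], [0, 0, 0], [0, 0, 0]]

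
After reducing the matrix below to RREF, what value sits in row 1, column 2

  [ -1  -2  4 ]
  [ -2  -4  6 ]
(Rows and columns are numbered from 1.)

2

r1 := -1·r1
  [  1   2  -4 ]
  [ -2  -4   6 ]
r2 := r2 + 2·r1
  [ 1  2  -4 ]
  [ 0  0  -2 ]
r2 := -1/2·r2
  [ 1  2  -4 ]
  [ 0  0   1 ]
r1 := r1 + 4·r2
  [ 1  2  0 ]
  [ 0  0  1 ]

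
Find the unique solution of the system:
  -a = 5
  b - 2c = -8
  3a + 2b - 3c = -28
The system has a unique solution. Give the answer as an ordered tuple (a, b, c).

(-5, -2, 3)

Form the augmented matrix and row-reduce:
  [ -1  0   0  |    5 ]
  [  0  1  -2  |   -8 ]
  [  3  2  -3  |  -28 ]
Multiply r1 by -1.
  [ 1  0   0  |   -5 ]
  [ 0  1  -2  |   -8 ]
  [ 3  2  -3  |  -28 ]
Subtract 3 times r1 from r3.
  [ 1  0   0  |   -5 ]
  [ 0  1  -2  |   -8 ]
  [ 0  2  -3  |  -13 ]
Subtract 2 times r2 from r3.
  [ 1  0   0  |  -5 ]
  [ 0  1  -2  |  -8 ]
  [ 0  0   1  |   3 ]
Add 2 times r3 to r2.
  [ 1  0  0  |  -5 ]
  [ 0  1  0  |  -2 ]
  [ 0  0  1  |   3 ]
Reading off the last column: a = -5, b = -2, c = 3.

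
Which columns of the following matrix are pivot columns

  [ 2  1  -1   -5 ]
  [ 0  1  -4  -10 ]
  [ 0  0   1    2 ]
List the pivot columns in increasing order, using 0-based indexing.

0, 1, 2

R1 ← 1/2·R1
  [ 1  1/2  -1/2  -5/2 ]
  [ 0    1    -4   -10 ]
  [ 0    0     1     2 ]
R2 ← R2 + 4·R3
  [ 1  1/2  -1/2  -5/2 ]
  [ 0    1     0    -2 ]
  [ 0    0     1     2 ]
R1 ← R1 + 1/2·R3
  [ 1  1/2  0  -3/2 ]
  [ 0    1  0    -2 ]
  [ 0    0  1     2 ]
R1 ← R1 − 1/2·R2
  [ 1  0  0  -1/2 ]
  [ 0  1  0    -2 ]
  [ 0  0  1     2 ]
Pivot columns are the columns containing a leading 1.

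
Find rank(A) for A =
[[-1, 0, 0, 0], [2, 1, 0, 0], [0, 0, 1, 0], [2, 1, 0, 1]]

rank = 4

Multiply R1 by -1.
  [ 1  0  0  0 ]
  [ 2  1  0  0 ]
  [ 0  0  1  0 ]
  [ 2  1  0  1 ]
Subtract 2 times R1 from R2.
  [ 1  0  0  0 ]
  [ 0  1  0  0 ]
  [ 0  0  1  0 ]
  [ 2  1  0  1 ]
Subtract 2 times R1 from R4.
  [ 1  0  0  0 ]
  [ 0  1  0  0 ]
  [ 0  0  1  0 ]
  [ 0  1  0  1 ]
Subtract R2 from R4.
  [ 1  0  0  0 ]
  [ 0  1  0  0 ]
  [ 0  0  1  0 ]
  [ 0  0  0  1 ]
The reduced form has 4 nonzero rows.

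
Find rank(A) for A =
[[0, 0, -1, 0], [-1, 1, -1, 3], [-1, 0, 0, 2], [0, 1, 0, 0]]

rank = 4

Swap r1 and r2.
  [ -1  1  -1  3 ]
  [  0  0  -1  0 ]
  [ -1  0   0  2 ]
  [  0  1   0  0 ]
Multiply r1 by -1.
  [  1  -1   1  -3 ]
  [  0   0  -1   0 ]
  [ -1   0   0   2 ]
  [  0   1   0   0 ]
Add r1 to r3.
  [ 1  -1   1  -3 ]
  [ 0   0  -1   0 ]
  [ 0  -1   1  -1 ]
  [ 0   1   0   0 ]
Swap r2 and r3.
  [ 1  -1   1  -3 ]
  [ 0  -1   1  -1 ]
  [ 0   0  -1   0 ]
  [ 0   1   0   0 ]
Multiply r2 by -1.
  [ 1  -1   1  -3 ]
  [ 0   1  -1   1 ]
  [ 0   0  -1   0 ]
  [ 0   1   0   0 ]
Subtract r2 from r4.
  [ 1  -1   1  -3 ]
  [ 0   1  -1   1 ]
  [ 0   0  -1   0 ]
  [ 0   0   1  -1 ]
Multiply r3 by -1.
  [ 1  -1   1  -3 ]
  [ 0   1  -1   1 ]
  [ 0   0   1   0 ]
  [ 0   0   1  -1 ]
Subtract r3 from r4.
  [ 1  -1   1  -3 ]
  [ 0   1  -1   1 ]
  [ 0   0   1   0 ]
  [ 0   0   0  -1 ]
Multiply r4 by -1.
  [ 1  -1   1  -3 ]
  [ 0   1  -1   1 ]
  [ 0   0   1   0 ]
  [ 0   0   0   1 ]
Subtract r4 from r2.
  [ 1  -1   1  -3 ]
  [ 0   1  -1   0 ]
  [ 0   0   1   0 ]
  [ 0   0   0   1 ]
Add 3 times r4 to r1.
  [ 1  -1   1  0 ]
  [ 0   1  -1  0 ]
  [ 0   0   1  0 ]
  [ 0   0   0  1 ]
Add r3 to r2.
  [ 1  -1  1  0 ]
  [ 0   1  0  0 ]
  [ 0   0  1  0 ]
  [ 0   0  0  1 ]
Subtract r3 from r1.
  [ 1  -1  0  0 ]
  [ 0   1  0  0 ]
  [ 0   0  1  0 ]
  [ 0   0  0  1 ]
Add r2 to r1.
  [ 1  0  0  0 ]
  [ 0  1  0  0 ]
  [ 0  0  1  0 ]
  [ 0  0  0  1 ]
The reduced form has 4 nonzero rows.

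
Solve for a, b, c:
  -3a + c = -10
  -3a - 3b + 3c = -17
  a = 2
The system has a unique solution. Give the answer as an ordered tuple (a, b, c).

(2, -1/3, -4)

Form the augmented matrix and row-reduce:
  [ -3   0  1  |  -10 ]
  [ -3  -3  3  |  -17 ]
  [  1   0  0  |    2 ]
R1 ← -1/3·R1
  [  1   0  -1/3  |  10/3 ]
  [ -3  -3     3  |   -17 ]
  [  1   0     0  |     2 ]
R2 ← R2 + 3·R1
  [ 1   0  -1/3  |  10/3 ]
  [ 0  -3     2  |    -7 ]
  [ 1   0     0  |     2 ]
R3 ← R3 − R1
  [ 1   0  -1/3  |  10/3 ]
  [ 0  -3     2  |    -7 ]
  [ 0   0   1/3  |  -4/3 ]
R2 ← -1/3·R2
  [ 1  0  -1/3  |  10/3 ]
  [ 0  1  -2/3  |   7/3 ]
  [ 0  0   1/3  |  -4/3 ]
R3 ← 3·R3
  [ 1  0  -1/3  |  10/3 ]
  [ 0  1  -2/3  |   7/3 ]
  [ 0  0     1  |    -4 ]
R2 ← R2 + 2/3·R3
  [ 1  0  -1/3  |  10/3 ]
  [ 0  1     0  |  -1/3 ]
  [ 0  0     1  |    -4 ]
R1 ← R1 + 1/3·R3
  [ 1  0  0  |     2 ]
  [ 0  1  0  |  -1/3 ]
  [ 0  0  1  |    -4 ]
Reading off the last column: a = 2, b = -1/3, c = -4.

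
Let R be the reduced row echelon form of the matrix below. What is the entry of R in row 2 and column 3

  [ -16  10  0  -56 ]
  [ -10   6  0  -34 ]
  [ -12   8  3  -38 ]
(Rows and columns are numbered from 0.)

ρ1 := -1/16·ρ1
  [   1  -5/8  0  7/2 ]
  [ -10     6  0  -34 ]
  [ -12     8  3  -38 ]
ρ2 := ρ2 + 10·ρ1
  [   1  -5/8  0  7/2 ]
  [   0  -1/4  0    1 ]
  [ -12     8  3  -38 ]
ρ3 := ρ3 + 12·ρ1
  [ 1  -5/8  0  7/2 ]
  [ 0  -1/4  0    1 ]
  [ 0   1/2  3    4 ]
ρ2 := -4·ρ2
  [ 1  -5/8  0  7/2 ]
  [ 0     1  0   -4 ]
  [ 0   1/2  3    4 ]
ρ3 := ρ3 − 1/2·ρ2
  [ 1  -5/8  0  7/2 ]
  [ 0     1  0   -4 ]
  [ 0     0  3    6 ]
ρ3 := 1/3·ρ3
  [ 1  -5/8  0  7/2 ]
  [ 0     1  0   -4 ]
  [ 0     0  1    2 ]
ρ1 := ρ1 + 5/8·ρ2
  [ 1  0  0   1 ]
  [ 0  1  0  -4 ]
  [ 0  0  1   2 ]

2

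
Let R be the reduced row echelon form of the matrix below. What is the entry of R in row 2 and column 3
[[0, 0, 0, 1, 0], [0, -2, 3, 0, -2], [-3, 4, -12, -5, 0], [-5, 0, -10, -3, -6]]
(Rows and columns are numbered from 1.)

-3/2

Swap R1 and R3.
  [ -3   4  -12  -5   0 ]
  [  0  -2    3   0  -2 ]
  [  0   0    0   1   0 ]
  [ -5   0  -10  -3  -6 ]
Multiply R1 by -1/3.
  [  1  -4/3    4  5/3   0 ]
  [  0    -2    3    0  -2 ]
  [  0     0    0    1   0 ]
  [ -5     0  -10   -3  -6 ]
Add 5 times R1 to R4.
  [ 1   -4/3   4   5/3   0 ]
  [ 0     -2   3     0  -2 ]
  [ 0      0   0     1   0 ]
  [ 0  -20/3  10  16/3  -6 ]
Multiply R2 by -1/2.
  [ 1   -4/3     4   5/3   0 ]
  [ 0      1  -3/2     0   1 ]
  [ 0      0     0     1   0 ]
  [ 0  -20/3    10  16/3  -6 ]
Add 20/3 times R2 to R4.
  [ 1  -4/3     4   5/3    0 ]
  [ 0     1  -3/2     0    1 ]
  [ 0     0     0     1    0 ]
  [ 0     0     0  16/3  2/3 ]
Subtract 16/3 times R3 from R4.
  [ 1  -4/3     4  5/3    0 ]
  [ 0     1  -3/2    0    1 ]
  [ 0     0     0    1    0 ]
  [ 0     0     0    0  2/3 ]
Multiply R4 by 3/2.
  [ 1  -4/3     4  5/3  0 ]
  [ 0     1  -3/2    0  1 ]
  [ 0     0     0    1  0 ]
  [ 0     0     0    0  1 ]
Subtract R4 from R2.
  [ 1  -4/3     4  5/3  0 ]
  [ 0     1  -3/2    0  0 ]
  [ 0     0     0    1  0 ]
  [ 0     0     0    0  1 ]
Subtract 5/3 times R3 from R1.
  [ 1  -4/3     4  0  0 ]
  [ 0     1  -3/2  0  0 ]
  [ 0     0     0  1  0 ]
  [ 0     0     0  0  1 ]
Add 4/3 times R2 to R1.
  [ 1  0     2  0  0 ]
  [ 0  1  -3/2  0  0 ]
  [ 0  0     0  1  0 ]
  [ 0  0     0  0  1 ]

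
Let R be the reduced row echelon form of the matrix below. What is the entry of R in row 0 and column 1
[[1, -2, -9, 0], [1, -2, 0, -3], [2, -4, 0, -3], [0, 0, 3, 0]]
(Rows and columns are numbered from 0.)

R2 ← R2 − R1
R3 ← R3 − 2·R1
R2 ← 1/9·R2
R3 ← R3 − 18·R2
R4 ← R4 − 3·R2
R3 ← 1/3·R3
R4 ← R4 − R3
R2 ← R2 + 1/3·R3
R1 ← R1 + 9·R2

-2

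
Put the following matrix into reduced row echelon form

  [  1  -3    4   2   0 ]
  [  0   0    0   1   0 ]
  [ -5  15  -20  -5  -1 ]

[[1, -3, 4, 0, 0], [0, 0, 0, 1, 0], [0, 0, 0, 0, 1]]

Add 5 times R1 to R3.
  [ 1  -3  4  2   0 ]
  [ 0   0  0  1   0 ]
  [ 0   0  0  5  -1 ]
Subtract 5 times R2 from R3.
  [ 1  -3  4  2   0 ]
  [ 0   0  0  1   0 ]
  [ 0   0  0  0  -1 ]
Multiply R3 by -1.
  [ 1  -3  4  2  0 ]
  [ 0   0  0  1  0 ]
  [ 0   0  0  0  1 ]
Subtract 2 times R2 from R1.
  [ 1  -3  4  0  0 ]
  [ 0   0  0  1  0 ]
  [ 0   0  0  0  1 ]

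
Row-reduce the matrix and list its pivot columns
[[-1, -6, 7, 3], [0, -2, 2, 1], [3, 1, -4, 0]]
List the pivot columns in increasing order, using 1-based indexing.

R1 ← -1·R1
  [ 1   6  -7  -3 ]
  [ 0  -2   2   1 ]
  [ 3   1  -4   0 ]
R3 ← R3 − 3·R1
  [ 1    6  -7  -3 ]
  [ 0   -2   2   1 ]
  [ 0  -17  17   9 ]
R2 ← -1/2·R2
  [ 1    6  -7    -3 ]
  [ 0    1  -1  -1/2 ]
  [ 0  -17  17     9 ]
R3 ← R3 + 17·R2
  [ 1  6  -7    -3 ]
  [ 0  1  -1  -1/2 ]
  [ 0  0   0   1/2 ]
R3 ← 2·R3
  [ 1  6  -7    -3 ]
  [ 0  1  -1  -1/2 ]
  [ 0  0   0     1 ]
R2 ← R2 + 1/2·R3
  [ 1  6  -7  -3 ]
  [ 0  1  -1   0 ]
  [ 0  0   0   1 ]
R1 ← R1 + 3·R3
  [ 1  6  -7  0 ]
  [ 0  1  -1  0 ]
  [ 0  0   0  1 ]
R1 ← R1 − 6·R2
  [ 1  0  -1  0 ]
  [ 0  1  -1  0 ]
  [ 0  0   0  1 ]
Pivot columns are the columns containing a leading 1.

1, 2, 4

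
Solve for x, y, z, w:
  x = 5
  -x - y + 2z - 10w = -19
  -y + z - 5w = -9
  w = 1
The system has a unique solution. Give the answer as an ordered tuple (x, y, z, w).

(5, 4, 0, 1)

Form the augmented matrix and row-reduce:
  [  1   0  0    0  |    5 ]
  [ -1  -1  2  -10  |  -19 ]
  [  0  -1  1   -5  |   -9 ]
  [  0   0  0    1  |    1 ]
ρ2 -> ρ2 + ρ1
  [ 1   0  0    0  |    5 ]
  [ 0  -1  2  -10  |  -14 ]
  [ 0  -1  1   -5  |   -9 ]
  [ 0   0  0    1  |    1 ]
ρ2 -> -1·ρ2
  [ 1   0   0   0  |   5 ]
  [ 0   1  -2  10  |  14 ]
  [ 0  -1   1  -5  |  -9 ]
  [ 0   0   0   1  |   1 ]
ρ3 -> ρ3 + ρ2
  [ 1  0   0   0  |   5 ]
  [ 0  1  -2  10  |  14 ]
  [ 0  0  -1   5  |   5 ]
  [ 0  0   0   1  |   1 ]
ρ3 -> -1·ρ3
  [ 1  0   0   0  |   5 ]
  [ 0  1  -2  10  |  14 ]
  [ 0  0   1  -5  |  -5 ]
  [ 0  0   0   1  |   1 ]
ρ3 -> ρ3 + 5·ρ4
  [ 1  0   0   0  |   5 ]
  [ 0  1  -2  10  |  14 ]
  [ 0  0   1   0  |   0 ]
  [ 0  0   0   1  |   1 ]
ρ2 -> ρ2 − 10·ρ4
  [ 1  0   0  0  |  5 ]
  [ 0  1  -2  0  |  4 ]
  [ 0  0   1  0  |  0 ]
  [ 0  0   0  1  |  1 ]
ρ2 -> ρ2 + 2·ρ3
  [ 1  0  0  0  |  5 ]
  [ 0  1  0  0  |  4 ]
  [ 0  0  1  0  |  0 ]
  [ 0  0  0  1  |  1 ]
Reading off the last column: x = 5, y = 4, z = 0, w = 1.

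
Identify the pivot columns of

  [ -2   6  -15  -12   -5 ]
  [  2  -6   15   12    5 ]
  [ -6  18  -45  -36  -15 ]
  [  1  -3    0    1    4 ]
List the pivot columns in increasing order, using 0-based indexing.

ρ1 := -1/2·ρ1
  [  1  -3  15/2    6  5/2 ]
  [  2  -6    15   12    5 ]
  [ -6  18   -45  -36  -15 ]
  [  1  -3     0    1    4 ]
ρ2 := ρ2 − 2·ρ1
  [  1  -3  15/2    6  5/2 ]
  [  0   0     0    0    0 ]
  [ -6  18   -45  -36  -15 ]
  [  1  -3     0    1    4 ]
ρ3 := ρ3 + 6·ρ1
  [ 1  -3  15/2  6  5/2 ]
  [ 0   0     0  0    0 ]
  [ 0   0     0  0    0 ]
  [ 1  -3     0  1    4 ]
ρ4 := ρ4 − ρ1
  [ 1  -3   15/2   6  5/2 ]
  [ 0   0      0   0    0 ]
  [ 0   0      0   0    0 ]
  [ 0   0  -15/2  -5  3/2 ]
ρ2 <=> ρ4
  [ 1  -3   15/2   6  5/2 ]
  [ 0   0  -15/2  -5  3/2 ]
  [ 0   0      0   0    0 ]
  [ 0   0      0   0    0 ]
ρ2 := -2/15·ρ2
  [ 1  -3  15/2    6   5/2 ]
  [ 0   0     1  2/3  -1/5 ]
  [ 0   0     0    0     0 ]
  [ 0   0     0    0     0 ]
ρ1 := ρ1 − 15/2·ρ2
  [ 1  -3  0    1     4 ]
  [ 0   0  1  2/3  -1/5 ]
  [ 0   0  0    0     0 ]
  [ 0   0  0    0     0 ]
Pivot columns are the columns containing a leading 1.

0, 2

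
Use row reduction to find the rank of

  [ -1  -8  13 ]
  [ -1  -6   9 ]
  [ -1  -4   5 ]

ρ1 ← -1·ρ1
ρ2 ← ρ2 + ρ1
ρ3 ← ρ3 + ρ1
ρ2 ← 1/2·ρ2
ρ3 ← ρ3 − 4·ρ2
ρ1 ← ρ1 − 8·ρ2
The reduced form has 2 nonzero rows.

rank = 2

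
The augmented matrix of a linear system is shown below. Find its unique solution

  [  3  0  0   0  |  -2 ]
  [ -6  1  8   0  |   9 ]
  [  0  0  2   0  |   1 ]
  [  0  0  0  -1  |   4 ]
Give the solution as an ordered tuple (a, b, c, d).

(-2/3, 1, 1/2, -4)

Multiply r1 by 1/3.
  [  1  0  0   0  |  -2/3 ]
  [ -6  1  8   0  |     9 ]
  [  0  0  2   0  |     1 ]
  [  0  0  0  -1  |     4 ]
Add 6 times r1 to r2.
  [ 1  0  0   0  |  -2/3 ]
  [ 0  1  8   0  |     5 ]
  [ 0  0  2   0  |     1 ]
  [ 0  0  0  -1  |     4 ]
Multiply r3 by 1/2.
  [ 1  0  0   0  |  -2/3 ]
  [ 0  1  8   0  |     5 ]
  [ 0  0  1   0  |   1/2 ]
  [ 0  0  0  -1  |     4 ]
Multiply r4 by -1.
  [ 1  0  0  0  |  -2/3 ]
  [ 0  1  8  0  |     5 ]
  [ 0  0  1  0  |   1/2 ]
  [ 0  0  0  1  |    -4 ]
Subtract 8 times r3 from r2.
  [ 1  0  0  0  |  -2/3 ]
  [ 0  1  0  0  |     1 ]
  [ 0  0  1  0  |   1/2 ]
  [ 0  0  0  1  |    -4 ]
Reading off the last column: a = -2/3, b = 1, c = 1/2, d = -4.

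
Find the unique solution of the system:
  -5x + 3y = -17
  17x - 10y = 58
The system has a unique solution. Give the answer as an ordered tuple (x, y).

(4, 1)

Form the augmented matrix and row-reduce:
  [ -5    3  |  -17 ]
  [ 17  -10  |   58 ]
ρ1 -> -1/5·ρ1
ρ2 -> ρ2 − 17·ρ1
ρ2 -> 5·ρ2
ρ1 -> ρ1 + 3/5·ρ2
Reading off the last column: x = 4, y = 1.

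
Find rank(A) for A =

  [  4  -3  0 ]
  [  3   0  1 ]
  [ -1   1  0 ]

rank = 3

R1 → 1/4·R1
  [  1  -3/4  0 ]
  [  3     0  1 ]
  [ -1     1  0 ]
R2 → R2 − 3·R1
  [  1  -3/4  0 ]
  [  0   9/4  1 ]
  [ -1     1  0 ]
R3 → R3 + R1
  [ 1  -3/4  0 ]
  [ 0   9/4  1 ]
  [ 0   1/4  0 ]
R2 → 4/9·R2
  [ 1  -3/4    0 ]
  [ 0     1  4/9 ]
  [ 0   1/4    0 ]
R3 → R3 − 1/4·R2
  [ 1  -3/4     0 ]
  [ 0     1   4/9 ]
  [ 0     0  -1/9 ]
R3 → -9·R3
  [ 1  -3/4    0 ]
  [ 0     1  4/9 ]
  [ 0     0    1 ]
R2 → R2 − 4/9·R3
  [ 1  -3/4  0 ]
  [ 0     1  0 ]
  [ 0     0  1 ]
R1 → R1 + 3/4·R2
  [ 1  0  0 ]
  [ 0  1  0 ]
  [ 0  0  1 ]
The reduced form has 3 nonzero rows.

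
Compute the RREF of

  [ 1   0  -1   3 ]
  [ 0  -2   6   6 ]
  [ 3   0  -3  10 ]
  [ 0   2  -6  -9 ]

R3 -> R3 − 3·R1
  [ 1   0  -1   3 ]
  [ 0  -2   6   6 ]
  [ 0   0   0   1 ]
  [ 0   2  -6  -9 ]
R2 -> -1/2·R2
  [ 1  0  -1   3 ]
  [ 0  1  -3  -3 ]
  [ 0  0   0   1 ]
  [ 0  2  -6  -9 ]
R4 -> R4 − 2·R2
  [ 1  0  -1   3 ]
  [ 0  1  -3  -3 ]
  [ 0  0   0   1 ]
  [ 0  0   0  -3 ]
R4 -> R4 + 3·R3
  [ 1  0  -1   3 ]
  [ 0  1  -3  -3 ]
  [ 0  0   0   1 ]
  [ 0  0   0   0 ]
R2 -> R2 + 3·R3
  [ 1  0  -1  3 ]
  [ 0  1  -3  0 ]
  [ 0  0   0  1 ]
  [ 0  0   0  0 ]
R1 -> R1 − 3·R3
  [ 1  0  -1  0 ]
  [ 0  1  -3  0 ]
  [ 0  0   0  1 ]
  [ 0  0   0  0 ]

[[1, 0, -1, 0], [0, 1, -3, 0], [0, 0, 0, 1], [0, 0, 0, 0]]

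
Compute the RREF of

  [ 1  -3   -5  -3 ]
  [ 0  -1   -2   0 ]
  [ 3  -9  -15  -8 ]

[[1, 0, 1, 0], [0, 1, 2, 0], [0, 0, 0, 1]]

r3 -> r3 − 3·r1
  [ 1  -3  -5  -3 ]
  [ 0  -1  -2   0 ]
  [ 0   0   0   1 ]
r2 -> -1·r2
  [ 1  -3  -5  -3 ]
  [ 0   1   2   0 ]
  [ 0   0   0   1 ]
r1 -> r1 + 3·r3
  [ 1  -3  -5  0 ]
  [ 0   1   2  0 ]
  [ 0   0   0  1 ]
r1 -> r1 + 3·r2
  [ 1  0  1  0 ]
  [ 0  1  2  0 ]
  [ 0  0  0  1 ]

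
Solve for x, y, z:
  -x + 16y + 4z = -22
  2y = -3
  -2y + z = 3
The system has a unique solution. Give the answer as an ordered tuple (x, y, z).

Form the augmented matrix and row-reduce:
  [ -1  16  4  |  -22 ]
  [  0   2  0  |   -3 ]
  [  0  -2  1  |    3 ]
ρ1 -> -1·ρ1
  [ 1  -16  -4  |  22 ]
  [ 0    2   0  |  -3 ]
  [ 0   -2   1  |   3 ]
ρ2 -> 1/2·ρ2
  [ 1  -16  -4  |    22 ]
  [ 0    1   0  |  -3/2 ]
  [ 0   -2   1  |     3 ]
ρ3 -> ρ3 + 2·ρ2
  [ 1  -16  -4  |    22 ]
  [ 0    1   0  |  -3/2 ]
  [ 0    0   1  |     0 ]
ρ1 -> ρ1 + 4·ρ3
  [ 1  -16  0  |    22 ]
  [ 0    1  0  |  -3/2 ]
  [ 0    0  1  |     0 ]
ρ1 -> ρ1 + 16·ρ2
  [ 1  0  0  |    -2 ]
  [ 0  1  0  |  -3/2 ]
  [ 0  0  1  |     0 ]
Reading off the last column: x = -2, y = -3/2, z = 0.

(-2, -3/2, 0)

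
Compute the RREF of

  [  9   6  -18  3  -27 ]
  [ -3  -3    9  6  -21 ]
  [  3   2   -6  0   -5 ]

[[1, 0, 0, 0, -3], [0, 1, -3, 0, 2], [0, 0, 0, 1, -4]]

r1 -> 1/9·r1
  [  1  2/3  -2  1/3   -3 ]
  [ -3   -3   9    6  -21 ]
  [  3    2  -6    0   -5 ]
r2 -> r2 + 3·r1
  [ 1  2/3  -2  1/3   -3 ]
  [ 0   -1   3    7  -30 ]
  [ 3    2  -6    0   -5 ]
r3 -> r3 − 3·r1
  [ 1  2/3  -2  1/3   -3 ]
  [ 0   -1   3    7  -30 ]
  [ 0    0   0   -1    4 ]
r2 -> -1·r2
  [ 1  2/3  -2  1/3  -3 ]
  [ 0    1  -3   -7  30 ]
  [ 0    0   0   -1   4 ]
r3 -> -1·r3
  [ 1  2/3  -2  1/3  -3 ]
  [ 0    1  -3   -7  30 ]
  [ 0    0   0    1  -4 ]
r2 -> r2 + 7·r3
  [ 1  2/3  -2  1/3  -3 ]
  [ 0    1  -3    0   2 ]
  [ 0    0   0    1  -4 ]
r1 -> r1 − 1/3·r3
  [ 1  2/3  -2  0  -5/3 ]
  [ 0    1  -3  0     2 ]
  [ 0    0   0  1    -4 ]
r1 -> r1 − 2/3·r2
  [ 1  0   0  0  -3 ]
  [ 0  1  -3  0   2 ]
  [ 0  0   0  1  -4 ]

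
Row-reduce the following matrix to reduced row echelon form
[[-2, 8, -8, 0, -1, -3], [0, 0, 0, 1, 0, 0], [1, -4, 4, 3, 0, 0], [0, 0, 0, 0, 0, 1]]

[[1, -4, 4, 0, 0, 0], [0, 0, 0, 1, 0, 0], [0, 0, 0, 0, 1, 0], [0, 0, 0, 0, 0, 1]]

R1 := -1/2·R1
  [ 1  -4  4  0  1/2  3/2 ]
  [ 0   0  0  1    0    0 ]
  [ 1  -4  4  3    0    0 ]
  [ 0   0  0  0    0    1 ]
R3 := R3 − R1
  [ 1  -4  4  0   1/2   3/2 ]
  [ 0   0  0  1     0     0 ]
  [ 0   0  0  3  -1/2  -3/2 ]
  [ 0   0  0  0     0     1 ]
R3 := R3 − 3·R2
  [ 1  -4  4  0   1/2   3/2 ]
  [ 0   0  0  1     0     0 ]
  [ 0   0  0  0  -1/2  -3/2 ]
  [ 0   0  0  0     0     1 ]
R3 := -2·R3
  [ 1  -4  4  0  1/2  3/2 ]
  [ 0   0  0  1    0    0 ]
  [ 0   0  0  0    1    3 ]
  [ 0   0  0  0    0    1 ]
R3 := R3 − 3·R4
  [ 1  -4  4  0  1/2  3/2 ]
  [ 0   0  0  1    0    0 ]
  [ 0   0  0  0    1    0 ]
  [ 0   0  0  0    0    1 ]
R1 := R1 − 3/2·R4
  [ 1  -4  4  0  1/2  0 ]
  [ 0   0  0  1    0  0 ]
  [ 0   0  0  0    1  0 ]
  [ 0   0  0  0    0  1 ]
R1 := R1 − 1/2·R3
  [ 1  -4  4  0  0  0 ]
  [ 0   0  0  1  0  0 ]
  [ 0   0  0  0  1  0 ]
  [ 0   0  0  0  0  1 ]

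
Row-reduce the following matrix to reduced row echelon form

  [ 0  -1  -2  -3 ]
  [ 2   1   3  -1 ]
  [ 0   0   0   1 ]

R1 ↔ R2
  [ 2   1   3  -1 ]
  [ 0  -1  -2  -3 ]
  [ 0   0   0   1 ]
R1 := 1/2·R1
  [ 1  1/2  3/2  -1/2 ]
  [ 0   -1   -2    -3 ]
  [ 0    0    0     1 ]
R2 := -1·R2
  [ 1  1/2  3/2  -1/2 ]
  [ 0    1    2     3 ]
  [ 0    0    0     1 ]
R2 := R2 − 3·R3
  [ 1  1/2  3/2  -1/2 ]
  [ 0    1    2     0 ]
  [ 0    0    0     1 ]
R1 := R1 + 1/2·R3
  [ 1  1/2  3/2  0 ]
  [ 0    1    2  0 ]
  [ 0    0    0  1 ]
R1 := R1 − 1/2·R2
  [ 1  0  1/2  0 ]
  [ 0  1    2  0 ]
  [ 0  0    0  1 ]

[[1, 0, 1/2, 0], [0, 1, 2, 0], [0, 0, 0, 1]]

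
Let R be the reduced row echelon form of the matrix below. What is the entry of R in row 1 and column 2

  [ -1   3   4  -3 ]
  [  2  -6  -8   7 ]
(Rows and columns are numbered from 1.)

Multiply ρ1 by -1.
  [ 1  -3  -4  3 ]
  [ 2  -6  -8  7 ]
Subtract 2 times ρ1 from ρ2.
  [ 1  -3  -4  3 ]
  [ 0   0   0  1 ]
Subtract 3 times ρ2 from ρ1.
  [ 1  -3  -4  0 ]
  [ 0   0   0  1 ]

-3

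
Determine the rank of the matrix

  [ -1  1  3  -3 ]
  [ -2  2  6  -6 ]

r1 -> -1·r1
  [  1  -1  -3   3 ]
  [ -2   2   6  -6 ]
r2 -> r2 + 2·r1
  [ 1  -1  -3  3 ]
  [ 0   0   0  0 ]
The reduced form has 1 nonzero row.

rank = 1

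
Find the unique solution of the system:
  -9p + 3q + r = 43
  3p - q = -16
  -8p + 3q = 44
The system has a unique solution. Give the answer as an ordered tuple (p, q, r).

Form the augmented matrix and row-reduce:
  [ -9   3  1  |   43 ]
  [  3  -1  0  |  -16 ]
  [ -8   3  0  |   44 ]
ρ1 := -1/9·ρ1
  [  1  -1/3  -1/9  |  -43/9 ]
  [  3    -1     0  |    -16 ]
  [ -8     3     0  |     44 ]
ρ2 := ρ2 − 3·ρ1
  [  1  -1/3  -1/9  |  -43/9 ]
  [  0     0   1/3  |   -5/3 ]
  [ -8     3     0  |     44 ]
ρ3 := ρ3 + 8·ρ1
  [ 1  -1/3  -1/9  |  -43/9 ]
  [ 0     0   1/3  |   -5/3 ]
  [ 0   1/3  -8/9  |   52/9 ]
ρ2 <-> ρ3
  [ 1  -1/3  -1/9  |  -43/9 ]
  [ 0   1/3  -8/9  |   52/9 ]
  [ 0     0   1/3  |   -5/3 ]
ρ2 := 3·ρ2
  [ 1  -1/3  -1/9  |  -43/9 ]
  [ 0     1  -8/3  |   52/3 ]
  [ 0     0   1/3  |   -5/3 ]
ρ3 := 3·ρ3
  [ 1  -1/3  -1/9  |  -43/9 ]
  [ 0     1  -8/3  |   52/3 ]
  [ 0     0     1  |     -5 ]
ρ2 := ρ2 + 8/3·ρ3
  [ 1  -1/3  -1/9  |  -43/9 ]
  [ 0     1     0  |      4 ]
  [ 0     0     1  |     -5 ]
ρ1 := ρ1 + 1/9·ρ3
  [ 1  -1/3  0  |  -16/3 ]
  [ 0     1  0  |      4 ]
  [ 0     0  1  |     -5 ]
ρ1 := ρ1 + 1/3·ρ2
  [ 1  0  0  |  -4 ]
  [ 0  1  0  |   4 ]
  [ 0  0  1  |  -5 ]
Reading off the last column: p = -4, q = 4, r = -5.

(-4, 4, -5)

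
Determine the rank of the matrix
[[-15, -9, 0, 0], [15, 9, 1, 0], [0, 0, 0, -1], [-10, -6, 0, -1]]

rank = 3

r1 ← -1/15·r1
  [   1  3/5  0   0 ]
  [  15    9  1   0 ]
  [   0    0  0  -1 ]
  [ -10   -6  0  -1 ]
r2 ← r2 − 15·r1
  [   1  3/5  0   0 ]
  [   0    0  1   0 ]
  [   0    0  0  -1 ]
  [ -10   -6  0  -1 ]
r4 ← r4 + 10·r1
  [ 1  3/5  0   0 ]
  [ 0    0  1   0 ]
  [ 0    0  0  -1 ]
  [ 0    0  0  -1 ]
r3 ← -1·r3
  [ 1  3/5  0   0 ]
  [ 0    0  1   0 ]
  [ 0    0  0   1 ]
  [ 0    0  0  -1 ]
r4 ← r4 + r3
  [ 1  3/5  0  0 ]
  [ 0    0  1  0 ]
  [ 0    0  0  1 ]
  [ 0    0  0  0 ]
The reduced form has 3 nonzero rows.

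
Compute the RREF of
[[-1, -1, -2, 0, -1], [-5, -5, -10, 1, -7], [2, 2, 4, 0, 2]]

[[1, 1, 2, 0, 1], [0, 0, 0, 1, -2], [0, 0, 0, 0, 0]]

R1 ← -1·R1
  [  1   1    2  0   1 ]
  [ -5  -5  -10  1  -7 ]
  [  2   2    4  0   2 ]
R2 ← R2 + 5·R1
  [ 1  1  2  0   1 ]
  [ 0  0  0  1  -2 ]
  [ 2  2  4  0   2 ]
R3 ← R3 − 2·R1
  [ 1  1  2  0   1 ]
  [ 0  0  0  1  -2 ]
  [ 0  0  0  0   0 ]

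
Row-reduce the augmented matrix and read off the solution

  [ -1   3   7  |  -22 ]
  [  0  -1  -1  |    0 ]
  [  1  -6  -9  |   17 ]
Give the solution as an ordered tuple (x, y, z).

(2, 5, -5)

ρ1 ← -1·ρ1
ρ3 ← ρ3 − ρ1
ρ2 ← -1·ρ2
ρ3 ← ρ3 + 3·ρ2
ρ2 ← ρ2 − ρ3
ρ1 ← ρ1 + 7·ρ3
ρ1 ← ρ1 + 3·ρ2
Reading off the last column: x = 2, y = 5, z = -5.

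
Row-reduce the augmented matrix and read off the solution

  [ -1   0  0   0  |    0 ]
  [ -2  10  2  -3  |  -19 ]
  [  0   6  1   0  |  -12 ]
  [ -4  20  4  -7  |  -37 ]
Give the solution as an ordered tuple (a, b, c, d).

ρ1 → -1·ρ1
  [  1   0  0   0  |    0 ]
  [ -2  10  2  -3  |  -19 ]
  [  0   6  1   0  |  -12 ]
  [ -4  20  4  -7  |  -37 ]
ρ2 → ρ2 + 2·ρ1
  [  1   0  0   0  |    0 ]
  [  0  10  2  -3  |  -19 ]
  [  0   6  1   0  |  -12 ]
  [ -4  20  4  -7  |  -37 ]
ρ4 → ρ4 + 4·ρ1
  [ 1   0  0   0  |    0 ]
  [ 0  10  2  -3  |  -19 ]
  [ 0   6  1   0  |  -12 ]
  [ 0  20  4  -7  |  -37 ]
ρ2 → 1/10·ρ2
  [ 1   0    0      0  |       0 ]
  [ 0   1  1/5  -3/10  |  -19/10 ]
  [ 0   6    1      0  |     -12 ]
  [ 0  20    4     -7  |     -37 ]
ρ3 → ρ3 − 6·ρ2
  [ 1   0     0      0  |       0 ]
  [ 0   1   1/5  -3/10  |  -19/10 ]
  [ 0   0  -1/5    9/5  |    -3/5 ]
  [ 0  20     4     -7  |     -37 ]
ρ4 → ρ4 − 20·ρ2
  [ 1  0     0      0  |       0 ]
  [ 0  1   1/5  -3/10  |  -19/10 ]
  [ 0  0  -1/5    9/5  |    -3/5 ]
  [ 0  0     0     -1  |       1 ]
ρ3 → -5·ρ3
  [ 1  0    0      0  |       0 ]
  [ 0  1  1/5  -3/10  |  -19/10 ]
  [ 0  0    1     -9  |       3 ]
  [ 0  0    0     -1  |       1 ]
ρ4 → -1·ρ4
  [ 1  0    0      0  |       0 ]
  [ 0  1  1/5  -3/10  |  -19/10 ]
  [ 0  0    1     -9  |       3 ]
  [ 0  0    0      1  |      -1 ]
ρ3 → ρ3 + 9·ρ4
  [ 1  0    0      0  |       0 ]
  [ 0  1  1/5  -3/10  |  -19/10 ]
  [ 0  0    1      0  |      -6 ]
  [ 0  0    0      1  |      -1 ]
ρ2 → ρ2 + 3/10·ρ4
  [ 1  0    0  0  |      0 ]
  [ 0  1  1/5  0  |  -11/5 ]
  [ 0  0    1  0  |     -6 ]
  [ 0  0    0  1  |     -1 ]
ρ2 → ρ2 − 1/5·ρ3
  [ 1  0  0  0  |   0 ]
  [ 0  1  0  0  |  -1 ]
  [ 0  0  1  0  |  -6 ]
  [ 0  0  0  1  |  -1 ]
Reading off the last column: a = 0, b = -1, c = -6, d = -1.

(0, -1, -6, -1)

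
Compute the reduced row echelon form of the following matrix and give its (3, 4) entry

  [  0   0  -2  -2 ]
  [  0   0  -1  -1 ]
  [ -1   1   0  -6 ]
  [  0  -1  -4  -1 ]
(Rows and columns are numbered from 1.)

R1 ↔ R3
  [ -1   1   0  -6 ]
  [  0   0  -1  -1 ]
  [  0   0  -2  -2 ]
  [  0  -1  -4  -1 ]
R1 -> -1·R1
  [ 1  -1   0   6 ]
  [ 0   0  -1  -1 ]
  [ 0   0  -2  -2 ]
  [ 0  -1  -4  -1 ]
R2 ↔ R4
  [ 1  -1   0   6 ]
  [ 0  -1  -4  -1 ]
  [ 0   0  -2  -2 ]
  [ 0   0  -1  -1 ]
R2 -> -1·R2
  [ 1  -1   0   6 ]
  [ 0   1   4   1 ]
  [ 0   0  -2  -2 ]
  [ 0   0  -1  -1 ]
R3 -> -1/2·R3
  [ 1  -1   0   6 ]
  [ 0   1   4   1 ]
  [ 0   0   1   1 ]
  [ 0   0  -1  -1 ]
R4 -> R4 + R3
  [ 1  -1  0  6 ]
  [ 0   1  4  1 ]
  [ 0   0  1  1 ]
  [ 0   0  0  0 ]
R2 -> R2 − 4·R3
  [ 1  -1  0   6 ]
  [ 0   1  0  -3 ]
  [ 0   0  1   1 ]
  [ 0   0  0   0 ]
R1 -> R1 + R2
  [ 1  0  0   3 ]
  [ 0  1  0  -3 ]
  [ 0  0  1   1 ]
  [ 0  0  0   0 ]

1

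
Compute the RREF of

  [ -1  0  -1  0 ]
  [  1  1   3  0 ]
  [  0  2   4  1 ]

r1 → -1·r1
  [ 1  0  1  0 ]
  [ 1  1  3  0 ]
  [ 0  2  4  1 ]
r2 → r2 − r1
  [ 1  0  1  0 ]
  [ 0  1  2  0 ]
  [ 0  2  4  1 ]
r3 → r3 − 2·r2
  [ 1  0  1  0 ]
  [ 0  1  2  0 ]
  [ 0  0  0  1 ]

[[1, 0, 1, 0], [0, 1, 2, 0], [0, 0, 0, 1]]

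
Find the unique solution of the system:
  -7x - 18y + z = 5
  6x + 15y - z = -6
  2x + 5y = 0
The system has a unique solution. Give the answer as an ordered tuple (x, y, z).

(-5, 2, 6)

Form the augmented matrix and row-reduce:
  [ -7  -18   1  |   5 ]
  [  6   15  -1  |  -6 ]
  [  2    5   0  |   0 ]
ρ1 ← -1/7·ρ1
  [ 1  18/7  -1/7  |  -5/7 ]
  [ 6    15    -1  |    -6 ]
  [ 2     5     0  |     0 ]
ρ2 ← ρ2 − 6·ρ1
  [ 1  18/7  -1/7  |   -5/7 ]
  [ 0  -3/7  -1/7  |  -12/7 ]
  [ 2     5     0  |      0 ]
ρ3 ← ρ3 − 2·ρ1
  [ 1  18/7  -1/7  |   -5/7 ]
  [ 0  -3/7  -1/7  |  -12/7 ]
  [ 0  -1/7   2/7  |   10/7 ]
ρ2 ← -7/3·ρ2
  [ 1  18/7  -1/7  |  -5/7 ]
  [ 0     1   1/3  |     4 ]
  [ 0  -1/7   2/7  |  10/7 ]
ρ3 ← ρ3 + 1/7·ρ2
  [ 1  18/7  -1/7  |  -5/7 ]
  [ 0     1   1/3  |     4 ]
  [ 0     0   1/3  |     2 ]
ρ3 ← 3·ρ3
  [ 1  18/7  -1/7  |  -5/7 ]
  [ 0     1   1/3  |     4 ]
  [ 0     0     1  |     6 ]
ρ2 ← ρ2 − 1/3·ρ3
  [ 1  18/7  -1/7  |  -5/7 ]
  [ 0     1     0  |     2 ]
  [ 0     0     1  |     6 ]
ρ1 ← ρ1 + 1/7·ρ3
  [ 1  18/7  0  |  1/7 ]
  [ 0     1  0  |    2 ]
  [ 0     0  1  |    6 ]
ρ1 ← ρ1 − 18/7·ρ2
  [ 1  0  0  |  -5 ]
  [ 0  1  0  |   2 ]
  [ 0  0  1  |   6 ]
Reading off the last column: x = -5, y = 2, z = 6.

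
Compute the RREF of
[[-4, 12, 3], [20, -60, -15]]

[[1, -3, -3/4], [0, 0, 0]]

R1 → -1/4·R1
  [  1   -3  -3/4 ]
  [ 20  -60   -15 ]
R2 → R2 − 20·R1
  [ 1  -3  -3/4 ]
  [ 0   0     0 ]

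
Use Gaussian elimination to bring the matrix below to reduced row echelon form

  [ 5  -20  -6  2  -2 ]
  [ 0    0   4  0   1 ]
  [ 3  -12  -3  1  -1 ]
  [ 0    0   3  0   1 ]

[[1, -4, 0, 0, 0], [0, 0, 1, 0, 0], [0, 0, 0, 1, 0], [0, 0, 0, 0, 1]]

Multiply R1 by 1/5.
  [ 1   -4  -6/5  2/5  -2/5 ]
  [ 0    0     4    0     1 ]
  [ 3  -12    -3    1    -1 ]
  [ 0    0     3    0     1 ]
Subtract 3 times R1 from R3.
  [ 1  -4  -6/5   2/5  -2/5 ]
  [ 0   0     4     0     1 ]
  [ 0   0   3/5  -1/5   1/5 ]
  [ 0   0     3     0     1 ]
Multiply R2 by 1/4.
  [ 1  -4  -6/5   2/5  -2/5 ]
  [ 0   0     1     0   1/4 ]
  [ 0   0   3/5  -1/5   1/5 ]
  [ 0   0     3     0     1 ]
Subtract 3/5 times R2 from R3.
  [ 1  -4  -6/5   2/5  -2/5 ]
  [ 0   0     1     0   1/4 ]
  [ 0   0     0  -1/5  1/20 ]
  [ 0   0     3     0     1 ]
Subtract 3 times R2 from R4.
  [ 1  -4  -6/5   2/5  -2/5 ]
  [ 0   0     1     0   1/4 ]
  [ 0   0     0  -1/5  1/20 ]
  [ 0   0     0     0   1/4 ]
Multiply R3 by -5.
  [ 1  -4  -6/5  2/5  -2/5 ]
  [ 0   0     1    0   1/4 ]
  [ 0   0     0    1  -1/4 ]
  [ 0   0     0    0   1/4 ]
Multiply R4 by 4.
  [ 1  -4  -6/5  2/5  -2/5 ]
  [ 0   0     1    0   1/4 ]
  [ 0   0     0    1  -1/4 ]
  [ 0   0     0    0     1 ]
Add 1/4 times R4 to R3.
  [ 1  -4  -6/5  2/5  -2/5 ]
  [ 0   0     1    0   1/4 ]
  [ 0   0     0    1     0 ]
  [ 0   0     0    0     1 ]
Subtract 1/4 times R4 from R2.
  [ 1  -4  -6/5  2/5  -2/5 ]
  [ 0   0     1    0     0 ]
  [ 0   0     0    1     0 ]
  [ 0   0     0    0     1 ]
Add 2/5 times R4 to R1.
  [ 1  -4  -6/5  2/5  0 ]
  [ 0   0     1    0  0 ]
  [ 0   0     0    1  0 ]
  [ 0   0     0    0  1 ]
Subtract 2/5 times R3 from R1.
  [ 1  -4  -6/5  0  0 ]
  [ 0   0     1  0  0 ]
  [ 0   0     0  1  0 ]
  [ 0   0     0  0  1 ]
Add 6/5 times R2 to R1.
  [ 1  -4  0  0  0 ]
  [ 0   0  1  0  0 ]
  [ 0   0  0  1  0 ]
  [ 0   0  0  0  1 ]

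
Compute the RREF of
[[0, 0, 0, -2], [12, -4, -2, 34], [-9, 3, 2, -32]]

[[1, -1/3, 0, 0], [0, 0, 1, 0], [0, 0, 0, 1]]

Swap ρ1 and ρ2.
Multiply ρ1 by 1/12.
Add 9 times ρ1 to ρ3.
Swap ρ2 and ρ3.
Multiply ρ2 by 2.
Multiply ρ3 by -1/2.
Add 13 times ρ3 to ρ2.
Subtract 17/6 times ρ3 from ρ1.
Add 1/6 times ρ2 to ρ1.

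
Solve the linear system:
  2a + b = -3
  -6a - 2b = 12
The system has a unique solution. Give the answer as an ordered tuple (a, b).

(-3, 3)

Form the augmented matrix and row-reduce:
  [  2   1  |  -3 ]
  [ -6  -2  |  12 ]
r1 -> 1/2·r1
  [  1  1/2  |  -3/2 ]
  [ -6   -2  |    12 ]
r2 -> r2 + 6·r1
  [ 1  1/2  |  -3/2 ]
  [ 0    1  |     3 ]
r1 -> r1 − 1/2·r2
  [ 1  0  |  -3 ]
  [ 0  1  |   3 ]
Reading off the last column: a = -3, b = 3.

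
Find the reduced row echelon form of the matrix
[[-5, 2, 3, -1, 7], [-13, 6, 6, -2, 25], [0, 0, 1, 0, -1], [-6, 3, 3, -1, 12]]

[[1, 0, 0, 0, -1], [0, 1, 0, 0, 4], [0, 0, 1, 0, -1], [0, 0, 0, 1, 3]]

ρ1 → -1/5·ρ1
ρ2 → ρ2 + 13·ρ1
ρ4 → ρ4 + 6·ρ1
ρ2 → 5/4·ρ2
ρ4 → ρ4 − 3/5·ρ2
ρ4 → ρ4 − 3/4·ρ3
ρ4 → -4·ρ4
ρ2 → ρ2 − 3/4·ρ4
ρ1 → ρ1 − 1/5·ρ4
ρ2 → ρ2 + 9/4·ρ3
ρ1 → ρ1 + 3/5·ρ3
ρ1 → ρ1 + 2/5·ρ2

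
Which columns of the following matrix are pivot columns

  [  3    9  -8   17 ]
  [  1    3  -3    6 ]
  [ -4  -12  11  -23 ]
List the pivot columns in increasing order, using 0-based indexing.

0, 2

R1 := 1/3·R1
  [  1    3  -8/3  17/3 ]
  [  1    3    -3     6 ]
  [ -4  -12    11   -23 ]
R2 := R2 − R1
  [  1    3  -8/3  17/3 ]
  [  0    0  -1/3   1/3 ]
  [ -4  -12    11   -23 ]
R3 := R3 + 4·R1
  [ 1  3  -8/3  17/3 ]
  [ 0  0  -1/3   1/3 ]
  [ 0  0   1/3  -1/3 ]
R2 := -3·R2
  [ 1  3  -8/3  17/3 ]
  [ 0  0     1    -1 ]
  [ 0  0   1/3  -1/3 ]
R3 := R3 − 1/3·R2
  [ 1  3  -8/3  17/3 ]
  [ 0  0     1    -1 ]
  [ 0  0     0     0 ]
R1 := R1 + 8/3·R2
  [ 1  3  0   3 ]
  [ 0  0  1  -1 ]
  [ 0  0  0   0 ]
Pivot columns are the columns containing a leading 1.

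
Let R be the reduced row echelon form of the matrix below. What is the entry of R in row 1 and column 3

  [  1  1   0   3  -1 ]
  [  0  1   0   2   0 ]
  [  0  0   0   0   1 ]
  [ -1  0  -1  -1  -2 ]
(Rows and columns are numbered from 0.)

ρ4 ← ρ4 + ρ1
ρ4 ← ρ4 − ρ2
ρ3 ↔ ρ4
ρ3 ← -1·ρ3
ρ3 ← ρ3 − 3·ρ4
ρ1 ← ρ1 + ρ4
ρ1 ← ρ1 − ρ2

2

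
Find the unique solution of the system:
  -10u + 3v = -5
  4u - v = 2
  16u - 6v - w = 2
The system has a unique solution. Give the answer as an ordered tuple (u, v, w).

Form the augmented matrix and row-reduce:
  [ -10   3   0  |  -5 ]
  [   4  -1   0  |   2 ]
  [  16  -6  -1  |   2 ]
R1 → -1/10·R1
R2 → R2 − 4·R1
R3 → R3 − 16·R1
R2 → 5·R2
R3 → R3 + 6/5·R2
R3 → -1·R3
R1 → R1 + 3/10·R2
Reading off the last column: u = 1/2, v = 0, w = 6.

(1/2, 0, 6)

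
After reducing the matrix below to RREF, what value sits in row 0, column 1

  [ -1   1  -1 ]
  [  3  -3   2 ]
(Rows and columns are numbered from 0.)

-1

R1 -> -1·R1
  [ 1  -1  1 ]
  [ 3  -3  2 ]
R2 -> R2 − 3·R1
  [ 1  -1   1 ]
  [ 0   0  -1 ]
R2 -> -1·R2
  [ 1  -1  1 ]
  [ 0   0  1 ]
R1 -> R1 − R2
  [ 1  -1  0 ]
  [ 0   0  1 ]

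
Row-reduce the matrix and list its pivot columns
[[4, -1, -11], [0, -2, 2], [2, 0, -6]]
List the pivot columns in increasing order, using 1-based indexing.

1, 2

r1 -> 1/4·r1
  [ 1  -1/4  -11/4 ]
  [ 0    -2      2 ]
  [ 2     0     -6 ]
r3 -> r3 − 2·r1
  [ 1  -1/4  -11/4 ]
  [ 0    -2      2 ]
  [ 0   1/2   -1/2 ]
r2 -> -1/2·r2
  [ 1  -1/4  -11/4 ]
  [ 0     1     -1 ]
  [ 0   1/2   -1/2 ]
r3 -> r3 − 1/2·r2
  [ 1  -1/4  -11/4 ]
  [ 0     1     -1 ]
  [ 0     0      0 ]
r1 -> r1 + 1/4·r2
  [ 1  0  -3 ]
  [ 0  1  -1 ]
  [ 0  0   0 ]
Pivot columns are the columns containing a leading 1.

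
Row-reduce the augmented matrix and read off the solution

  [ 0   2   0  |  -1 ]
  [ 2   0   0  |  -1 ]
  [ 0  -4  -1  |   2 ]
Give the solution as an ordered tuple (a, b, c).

R1 <-> R2
  [ 2   0   0  |  -1 ]
  [ 0   2   0  |  -1 ]
  [ 0  -4  -1  |   2 ]
R1 → 1/2·R1
  [ 1   0   0  |  -1/2 ]
  [ 0   2   0  |    -1 ]
  [ 0  -4  -1  |     2 ]
R2 → 1/2·R2
  [ 1   0   0  |  -1/2 ]
  [ 0   1   0  |  -1/2 ]
  [ 0  -4  -1  |     2 ]
R3 → R3 + 4·R2
  [ 1  0   0  |  -1/2 ]
  [ 0  1   0  |  -1/2 ]
  [ 0  0  -1  |     0 ]
R3 → -1·R3
  [ 1  0  0  |  -1/2 ]
  [ 0  1  0  |  -1/2 ]
  [ 0  0  1  |     0 ]
Reading off the last column: a = -1/2, b = -1/2, c = 0.

(-1/2, -1/2, 0)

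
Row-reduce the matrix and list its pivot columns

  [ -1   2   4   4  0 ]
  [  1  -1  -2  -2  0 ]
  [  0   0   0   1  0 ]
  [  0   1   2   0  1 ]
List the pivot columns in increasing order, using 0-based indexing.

Multiply R1 by -1.
  [ 1  -2  -4  -4  0 ]
  [ 1  -1  -2  -2  0 ]
  [ 0   0   0   1  0 ]
  [ 0   1   2   0  1 ]
Subtract R1 from R2.
  [ 1  -2  -4  -4  0 ]
  [ 0   1   2   2  0 ]
  [ 0   0   0   1  0 ]
  [ 0   1   2   0  1 ]
Subtract R2 from R4.
  [ 1  -2  -4  -4  0 ]
  [ 0   1   2   2  0 ]
  [ 0   0   0   1  0 ]
  [ 0   0   0  -2  1 ]
Add 2 times R3 to R4.
  [ 1  -2  -4  -4  0 ]
  [ 0   1   2   2  0 ]
  [ 0   0   0   1  0 ]
  [ 0   0   0   0  1 ]
Subtract 2 times R3 from R2.
  [ 1  -2  -4  -4  0 ]
  [ 0   1   2   0  0 ]
  [ 0   0   0   1  0 ]
  [ 0   0   0   0  1 ]
Add 4 times R3 to R1.
  [ 1  -2  -4  0  0 ]
  [ 0   1   2  0  0 ]
  [ 0   0   0  1  0 ]
  [ 0   0   0  0  1 ]
Add 2 times R2 to R1.
  [ 1  0  0  0  0 ]
  [ 0  1  2  0  0 ]
  [ 0  0  0  1  0 ]
  [ 0  0  0  0  1 ]
Pivot columns are the columns containing a leading 1.

0, 1, 3, 4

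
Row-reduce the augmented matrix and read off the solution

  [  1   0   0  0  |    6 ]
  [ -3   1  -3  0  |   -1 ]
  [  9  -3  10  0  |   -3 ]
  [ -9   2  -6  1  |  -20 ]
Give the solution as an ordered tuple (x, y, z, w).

(6, -1, -6, 0)

R2 → R2 + 3·R1
  [  1   0   0  0  |    6 ]
  [  0   1  -3  0  |   17 ]
  [  9  -3  10  0  |   -3 ]
  [ -9   2  -6  1  |  -20 ]
R3 → R3 − 9·R1
  [  1   0   0  0  |    6 ]
  [  0   1  -3  0  |   17 ]
  [  0  -3  10  0  |  -57 ]
  [ -9   2  -6  1  |  -20 ]
R4 → R4 + 9·R1
  [ 1   0   0  0  |    6 ]
  [ 0   1  -3  0  |   17 ]
  [ 0  -3  10  0  |  -57 ]
  [ 0   2  -6  1  |   34 ]
R3 → R3 + 3·R2
  [ 1  0   0  0  |   6 ]
  [ 0  1  -3  0  |  17 ]
  [ 0  0   1  0  |  -6 ]
  [ 0  2  -6  1  |  34 ]
R4 → R4 − 2·R2
  [ 1  0   0  0  |   6 ]
  [ 0  1  -3  0  |  17 ]
  [ 0  0   1  0  |  -6 ]
  [ 0  0   0  1  |   0 ]
R2 → R2 + 3·R3
  [ 1  0  0  0  |   6 ]
  [ 0  1  0  0  |  -1 ]
  [ 0  0  1  0  |  -6 ]
  [ 0  0  0  1  |   0 ]
Reading off the last column: x = 6, y = -1, z = -6, w = 0.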